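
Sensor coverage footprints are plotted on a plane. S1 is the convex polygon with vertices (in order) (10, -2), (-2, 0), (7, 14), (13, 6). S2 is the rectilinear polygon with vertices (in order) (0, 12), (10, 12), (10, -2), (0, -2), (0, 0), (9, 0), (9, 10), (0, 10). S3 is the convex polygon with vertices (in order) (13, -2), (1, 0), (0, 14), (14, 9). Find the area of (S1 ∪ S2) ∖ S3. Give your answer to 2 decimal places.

|S1 ∪ S2| = 148.9762.
|(S1 ∪ S2) ∩ S3| = 122.3773.
|(S1 ∪ S2) ∖ S3| = 148.9762 − 122.3773 = 26.60.

26.60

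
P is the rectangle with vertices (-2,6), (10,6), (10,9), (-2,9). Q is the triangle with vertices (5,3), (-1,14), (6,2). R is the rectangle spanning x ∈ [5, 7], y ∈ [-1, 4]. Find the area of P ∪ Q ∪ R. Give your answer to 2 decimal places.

By inclusion–exclusion:
Individual areas: |P| = 36, |Q| = 2.5, |R| = 10.
|P∩Q| = 0.7386.
|P∩R| = 0 (no overlap).
|Q∩R| = 0.3571.
|P∩Q∩R| = 0.
|P ∪ Q ∪ R| = 48.5 − 1.0958 + 0 = 47.40.

47.40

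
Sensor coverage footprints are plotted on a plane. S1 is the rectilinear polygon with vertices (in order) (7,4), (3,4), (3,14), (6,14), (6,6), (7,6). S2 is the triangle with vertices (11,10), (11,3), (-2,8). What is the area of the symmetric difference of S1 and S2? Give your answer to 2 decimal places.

53.96

|S1| = 32, |S2| = 45.5, |S1∩S2| = 11.7692.
|S1 △ S2| = |S1| + |S2| − 2·|S1∩S2| = 32 + 45.5 − 23.5385 = 53.96.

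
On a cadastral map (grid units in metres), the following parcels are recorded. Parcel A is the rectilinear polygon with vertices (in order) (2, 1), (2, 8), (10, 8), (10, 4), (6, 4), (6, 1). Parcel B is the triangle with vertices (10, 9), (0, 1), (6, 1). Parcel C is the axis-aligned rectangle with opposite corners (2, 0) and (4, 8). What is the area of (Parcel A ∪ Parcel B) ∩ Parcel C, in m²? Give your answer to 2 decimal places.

14.00

The region (Parcel A ∪ Parcel B) ∩ Parcel C is the polygon with vertices (4,8), (4,1), (2,1), (2,2.6), (2,8).
By the shoelace formula its area is 14.00.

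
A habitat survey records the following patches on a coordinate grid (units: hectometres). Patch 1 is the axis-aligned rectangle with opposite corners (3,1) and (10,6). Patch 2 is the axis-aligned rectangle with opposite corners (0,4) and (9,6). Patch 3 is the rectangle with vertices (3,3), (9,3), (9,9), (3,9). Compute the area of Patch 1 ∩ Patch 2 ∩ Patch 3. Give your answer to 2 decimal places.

12.00

The intersection is the polygon with vertices (9,4), (3,4), (3,6), (9,6).
By the shoelace formula its area is 12.00.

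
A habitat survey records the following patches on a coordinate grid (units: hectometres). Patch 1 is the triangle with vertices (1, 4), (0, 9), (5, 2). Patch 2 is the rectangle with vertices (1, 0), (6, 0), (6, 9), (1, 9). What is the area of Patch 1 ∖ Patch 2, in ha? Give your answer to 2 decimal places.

|Patch 1| = 9, |Patch 1∩Patch 2| = 7.2.
|Patch 1 ∖ Patch 2| = |Patch 1| − |Patch 1∩Patch 2| = 9 − 7.2 = 1.80.

1.80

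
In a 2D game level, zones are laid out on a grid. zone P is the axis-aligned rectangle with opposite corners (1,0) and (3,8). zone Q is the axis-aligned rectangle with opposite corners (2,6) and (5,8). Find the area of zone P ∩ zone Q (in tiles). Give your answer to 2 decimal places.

|zone P∩zone Q|: x∈[2,3], y∈[6,8] → 1·2 = 2.

2.00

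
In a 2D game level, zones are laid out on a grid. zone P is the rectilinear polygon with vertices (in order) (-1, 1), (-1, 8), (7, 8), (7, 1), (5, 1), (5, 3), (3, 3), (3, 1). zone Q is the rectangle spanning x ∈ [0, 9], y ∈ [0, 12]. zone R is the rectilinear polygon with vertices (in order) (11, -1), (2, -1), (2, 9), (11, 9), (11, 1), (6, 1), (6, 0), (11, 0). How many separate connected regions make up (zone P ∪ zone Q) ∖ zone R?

(zone P ∪ zone Q) ∖ zone R splits into 2 disjoint pieces (area 52, area 3).

2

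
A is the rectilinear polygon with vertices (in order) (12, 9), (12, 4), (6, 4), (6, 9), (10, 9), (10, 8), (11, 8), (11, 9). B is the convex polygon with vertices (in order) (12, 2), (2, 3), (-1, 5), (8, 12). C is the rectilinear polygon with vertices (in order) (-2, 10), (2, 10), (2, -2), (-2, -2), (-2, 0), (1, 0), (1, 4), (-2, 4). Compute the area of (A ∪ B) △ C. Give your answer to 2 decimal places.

|A ∪ B| = 75.5.
|(A ∪ B) ∩ C| = 6.4167.
|(A ∪ B) △ C| = 75.5 + 36 − 12.8333 = 98.67.

98.67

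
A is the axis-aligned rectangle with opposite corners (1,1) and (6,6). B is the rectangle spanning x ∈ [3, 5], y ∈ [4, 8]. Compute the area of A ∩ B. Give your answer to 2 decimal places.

4.00

|A∩B|: x∈[3,5], y∈[4,6] → 2·2 = 4.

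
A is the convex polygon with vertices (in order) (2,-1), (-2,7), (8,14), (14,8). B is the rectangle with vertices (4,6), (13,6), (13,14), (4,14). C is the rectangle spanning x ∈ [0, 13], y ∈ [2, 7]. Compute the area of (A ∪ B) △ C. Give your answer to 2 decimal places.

106.31

|A ∪ B| = 136.1417.
|(A ∪ B) ∩ C| = 47.4167.
|(A ∪ B) △ C| = 136.1417 + 65 − 94.8333 = 106.31.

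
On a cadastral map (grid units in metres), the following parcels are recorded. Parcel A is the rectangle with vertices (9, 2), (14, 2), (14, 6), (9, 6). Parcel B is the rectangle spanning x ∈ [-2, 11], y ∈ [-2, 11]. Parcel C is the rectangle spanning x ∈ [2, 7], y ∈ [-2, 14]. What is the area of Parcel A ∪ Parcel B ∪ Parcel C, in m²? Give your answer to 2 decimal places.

By inclusion–exclusion:
Individual areas: |Parcel A| = 20, |Parcel B| = 169, |Parcel C| = 80.
|Parcel A∩Parcel B|: x∈[9,11], y∈[2,6] → 2·4 = 8.
|Parcel A∩Parcel C| = 0 (no overlap).
|Parcel B∩Parcel C|: x∈[2,7], y∈[-2,11] → 5·13 = 65.
|Parcel A∩Parcel B∩Parcel C| = 0.
|Parcel A ∪ Parcel B ∪ Parcel C| = 269 − 73 + 0 = 196.00.

196.00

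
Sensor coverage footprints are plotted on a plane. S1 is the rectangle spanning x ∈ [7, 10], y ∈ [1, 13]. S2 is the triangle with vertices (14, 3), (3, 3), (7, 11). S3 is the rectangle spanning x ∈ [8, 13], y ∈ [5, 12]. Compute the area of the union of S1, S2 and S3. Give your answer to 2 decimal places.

79.25

By inclusion–exclusion:
Individual areas: |S1| = 36, |S2| = 44, |S3| = 35.
|S1∩S2| = 18.8571.
|S1∩S3|: x∈[8,10], y∈[5,12] → 2·7 = 14.
|S2∩S3| = 10.3214.
|S1∩S2∩S3| = 7.4286.
|S1 ∪ S2 ∪ S3| = 115 − 43.1786 + 7.4286 = 79.25.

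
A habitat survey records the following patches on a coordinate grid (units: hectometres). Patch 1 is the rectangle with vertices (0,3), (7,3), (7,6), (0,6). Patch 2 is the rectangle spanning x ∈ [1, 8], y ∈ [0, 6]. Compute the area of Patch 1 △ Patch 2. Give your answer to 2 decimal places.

27.00

|Patch 1∩Patch 2|: x∈[1,7], y∈[3,6] → 6·3 = 18.
|Patch 1 △ Patch 2| = |Patch 1| + |Patch 2| − 2·|Patch 1∩Patch 2| = 21 + 42 − 36 = 27.00.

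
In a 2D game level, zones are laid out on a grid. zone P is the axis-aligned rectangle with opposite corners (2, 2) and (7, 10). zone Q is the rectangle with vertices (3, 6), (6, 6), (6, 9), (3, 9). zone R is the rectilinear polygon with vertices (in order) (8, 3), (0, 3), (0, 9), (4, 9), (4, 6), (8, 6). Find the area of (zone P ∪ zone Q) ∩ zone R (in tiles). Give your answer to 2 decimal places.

21.00

The region (zone P ∪ zone Q) ∩ zone R is the polygon with vertices (2,9), (4,9), (4,6), (7,6), (7,3), (2,3).
By the shoelace formula its area is 21.00.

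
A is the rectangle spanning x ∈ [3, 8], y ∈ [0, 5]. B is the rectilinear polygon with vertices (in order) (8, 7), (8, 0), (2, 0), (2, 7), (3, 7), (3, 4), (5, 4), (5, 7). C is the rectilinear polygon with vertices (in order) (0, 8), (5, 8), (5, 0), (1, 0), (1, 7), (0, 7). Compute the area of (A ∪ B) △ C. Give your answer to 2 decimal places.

|A ∪ B| = 38.
|(A ∪ B) ∩ C| = 17.
|(A ∪ B) △ C| = 38 + 33 − 34 = 37.00.

37.00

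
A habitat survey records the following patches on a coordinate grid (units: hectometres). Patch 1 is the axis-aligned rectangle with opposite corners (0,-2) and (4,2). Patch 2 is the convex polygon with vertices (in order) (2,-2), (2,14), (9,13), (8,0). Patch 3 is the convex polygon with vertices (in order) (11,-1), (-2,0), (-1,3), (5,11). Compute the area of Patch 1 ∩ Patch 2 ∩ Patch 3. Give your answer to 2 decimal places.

The intersection is the polygon with vertices (4,-0.462), (2,-0.308), (2,2), (4,2).
By the shoelace formula its area is 4.77.

4.77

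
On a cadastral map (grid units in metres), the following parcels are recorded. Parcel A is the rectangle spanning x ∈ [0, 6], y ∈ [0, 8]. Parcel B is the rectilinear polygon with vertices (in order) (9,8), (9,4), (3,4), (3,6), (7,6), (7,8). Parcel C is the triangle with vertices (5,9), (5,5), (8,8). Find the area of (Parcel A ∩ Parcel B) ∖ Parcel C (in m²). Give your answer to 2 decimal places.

|Parcel A ∩ Parcel B| = 6.
|(Parcel A ∩ Parcel B) ∩ Parcel C| = 0.5.
|(Parcel A ∩ Parcel B) ∖ Parcel C| = 6 − 0.5 = 5.50.

5.50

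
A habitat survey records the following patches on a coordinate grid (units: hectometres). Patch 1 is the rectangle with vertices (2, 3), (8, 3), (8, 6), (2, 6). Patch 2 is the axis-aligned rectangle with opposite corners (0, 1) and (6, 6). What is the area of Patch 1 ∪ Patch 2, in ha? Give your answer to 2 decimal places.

By inclusion–exclusion:
Individual areas: |Patch 1| = 18, |Patch 2| = 30.
|Patch 1∩Patch 2|: x∈[2,6], y∈[3,6] → 4·3 = 12.
|Patch 1 ∪ Patch 2| = 48 − 12 = 36.00.

36.00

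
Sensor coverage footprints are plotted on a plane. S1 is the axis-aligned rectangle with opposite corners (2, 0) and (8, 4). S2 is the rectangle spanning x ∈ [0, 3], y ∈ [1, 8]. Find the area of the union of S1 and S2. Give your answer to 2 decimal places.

42.00

By inclusion–exclusion:
Individual areas: |S1| = 24, |S2| = 21.
|S1∩S2|: x∈[2,3], y∈[1,4] → 1·3 = 3.
|S1 ∪ S2| = 45 − 3 = 42.00.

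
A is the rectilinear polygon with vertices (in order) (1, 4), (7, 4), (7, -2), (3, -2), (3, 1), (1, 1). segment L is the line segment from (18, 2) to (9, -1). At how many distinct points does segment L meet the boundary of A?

0

The segment lies entirely outside A and never meets its boundary.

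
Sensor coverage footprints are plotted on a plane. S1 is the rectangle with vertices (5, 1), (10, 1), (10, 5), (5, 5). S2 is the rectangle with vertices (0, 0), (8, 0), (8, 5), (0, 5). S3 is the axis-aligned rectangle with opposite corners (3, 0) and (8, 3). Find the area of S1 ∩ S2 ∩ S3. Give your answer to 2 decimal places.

The intersection is the polygon with vertices (8,1), (5,1), (5,3), (8,3).
By the shoelace formula its area is 6.00.

6.00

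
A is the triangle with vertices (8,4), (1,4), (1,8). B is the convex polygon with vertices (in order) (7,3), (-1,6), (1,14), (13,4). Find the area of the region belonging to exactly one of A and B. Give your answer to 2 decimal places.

61.17

|A| = 14, |B| = 71, |A∩B| = 11.9167.
|A △ B| = |A| + |B| − 2·|A∩B| = 14 + 71 − 23.8333 = 61.17.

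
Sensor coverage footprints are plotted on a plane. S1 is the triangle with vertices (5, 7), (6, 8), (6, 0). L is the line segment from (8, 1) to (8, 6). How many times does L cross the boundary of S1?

0

The segment lies entirely outside S1 and never meets its boundary.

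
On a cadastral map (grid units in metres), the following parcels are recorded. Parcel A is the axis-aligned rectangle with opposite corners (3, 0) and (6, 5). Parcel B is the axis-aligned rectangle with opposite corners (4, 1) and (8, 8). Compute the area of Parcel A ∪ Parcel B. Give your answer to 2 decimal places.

35.00

By inclusion–exclusion:
Individual areas: |Parcel A| = 15, |Parcel B| = 28.
|Parcel A∩Parcel B|: x∈[4,6], y∈[1,5] → 2·4 = 8.
|Parcel A ∪ Parcel B| = 43 − 8 = 35.00.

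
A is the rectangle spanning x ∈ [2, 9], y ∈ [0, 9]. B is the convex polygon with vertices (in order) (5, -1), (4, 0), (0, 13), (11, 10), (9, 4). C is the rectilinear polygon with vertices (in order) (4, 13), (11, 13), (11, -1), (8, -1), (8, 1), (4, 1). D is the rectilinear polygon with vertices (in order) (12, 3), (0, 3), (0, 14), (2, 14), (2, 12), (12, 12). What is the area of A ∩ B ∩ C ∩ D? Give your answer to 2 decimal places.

The intersection is the polygon with vertices (9,4), (8.2,3), (4,3), (4,9), (9,9).
By the shoelace formula its area is 29.60.

29.60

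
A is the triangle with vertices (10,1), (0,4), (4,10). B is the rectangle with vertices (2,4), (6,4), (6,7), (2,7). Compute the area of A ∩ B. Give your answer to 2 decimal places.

The intersection is the polygon with vertices (6,4), (2,4), (2,7), (6,7).
By the shoelace formula its area is 12.00.

12.00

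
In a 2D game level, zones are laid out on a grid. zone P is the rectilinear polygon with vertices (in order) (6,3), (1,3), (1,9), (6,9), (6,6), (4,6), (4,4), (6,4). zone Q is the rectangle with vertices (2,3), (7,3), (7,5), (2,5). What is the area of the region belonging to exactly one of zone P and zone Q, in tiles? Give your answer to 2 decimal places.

|zone P| = 26, |zone Q| = 10, |zone P∩zone Q| = 6.
|zone P △ zone Q| = |zone P| + |zone Q| − 2·|zone P∩zone Q| = 26 + 10 − 12 = 24.00.

24.00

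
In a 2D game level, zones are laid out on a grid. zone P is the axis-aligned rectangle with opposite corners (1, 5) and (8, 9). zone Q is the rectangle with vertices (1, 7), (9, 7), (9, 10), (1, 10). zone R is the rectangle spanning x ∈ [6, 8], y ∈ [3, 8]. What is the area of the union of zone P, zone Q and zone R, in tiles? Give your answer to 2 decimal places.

By inclusion–exclusion:
Individual areas: |zone P| = 28, |zone Q| = 24, |zone R| = 10.
|zone P∩zone Q|: x∈[1,8], y∈[7,9] → 7·2 = 14.
|zone P∩zone R|: x∈[6,8], y∈[5,8] → 2·3 = 6.
|zone Q∩zone R|: x∈[6,8], y∈[7,8] → 2·1 = 2.
|zone P∩zone Q∩zone R| = 2.
|zone P ∪ zone Q ∪ zone R| = 62 − 22 + 2 = 42.00.

42.00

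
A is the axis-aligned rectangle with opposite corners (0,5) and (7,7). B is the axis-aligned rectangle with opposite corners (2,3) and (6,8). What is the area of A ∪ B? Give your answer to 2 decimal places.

By inclusion–exclusion:
Individual areas: |A| = 14, |B| = 20.
|A∩B|: x∈[2,6], y∈[5,7] → 4·2 = 8.
|A ∪ B| = 34 − 8 = 26.00.

26.00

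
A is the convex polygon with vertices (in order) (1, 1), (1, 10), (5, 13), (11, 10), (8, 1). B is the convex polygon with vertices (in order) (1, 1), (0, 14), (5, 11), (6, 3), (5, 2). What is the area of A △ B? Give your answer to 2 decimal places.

58.96

|A| = 91.5, |B| = 53.5, |A∩B| = 43.0185.
|A △ B| = |A| + |B| − 2·|A∩B| = 91.5 + 53.5 − 86.037 = 58.96.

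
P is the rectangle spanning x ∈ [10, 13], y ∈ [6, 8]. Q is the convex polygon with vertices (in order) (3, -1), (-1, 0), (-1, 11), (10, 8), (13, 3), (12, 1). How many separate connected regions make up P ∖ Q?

P ∖ Q is a single connected region.

1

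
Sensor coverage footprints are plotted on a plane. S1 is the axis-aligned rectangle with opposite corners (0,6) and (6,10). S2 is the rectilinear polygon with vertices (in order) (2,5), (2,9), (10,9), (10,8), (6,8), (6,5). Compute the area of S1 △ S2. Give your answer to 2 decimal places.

20.00

|S1| = 24, |S2| = 20, |S1∩S2| = 12.
|S1 △ S2| = |S1| + |S2| − 2·|S1∩S2| = 24 + 20 − 24 = 20.00.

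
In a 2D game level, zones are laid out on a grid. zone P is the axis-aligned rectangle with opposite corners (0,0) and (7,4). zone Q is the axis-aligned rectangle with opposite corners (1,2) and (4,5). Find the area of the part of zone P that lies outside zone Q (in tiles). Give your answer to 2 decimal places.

|zone P∩zone Q|: x∈[1,4], y∈[2,4] → 3·2 = 6.
|zone P| = 28.
|zone P ∖ zone Q| = |zone P| − |zone P∩zone Q| = 28 − 6 = 22.00.

22.00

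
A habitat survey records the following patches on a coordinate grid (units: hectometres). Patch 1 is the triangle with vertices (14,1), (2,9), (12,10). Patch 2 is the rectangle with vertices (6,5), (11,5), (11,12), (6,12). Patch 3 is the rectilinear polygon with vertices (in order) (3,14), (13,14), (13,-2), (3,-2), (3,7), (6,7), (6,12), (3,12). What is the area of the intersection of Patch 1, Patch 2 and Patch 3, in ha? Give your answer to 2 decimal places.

The intersection is the polygon with vertices (6,7), (6,9.4), (11,9.9), (11,5), (8,5), (6,6.333).
By the shoelace formula its area is 21.92.

21.92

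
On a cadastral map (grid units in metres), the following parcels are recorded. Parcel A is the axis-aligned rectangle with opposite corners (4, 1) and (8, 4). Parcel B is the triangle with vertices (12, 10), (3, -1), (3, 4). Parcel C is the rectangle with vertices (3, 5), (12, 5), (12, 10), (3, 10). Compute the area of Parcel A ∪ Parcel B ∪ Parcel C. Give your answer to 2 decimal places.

By inclusion–exclusion:
Individual areas: |Parcel A| = 12, |Parcel B| = 22.5, |Parcel C| = 45.
|Parcel A∩Parcel B| = 5.5909.
|Parcel A∩Parcel C| = 0 (no overlap).
|Parcel B∩Parcel C| = 8.5227.
|Parcel A∩Parcel B∩Parcel C| = 0.
|Parcel A ∪ Parcel B ∪ Parcel C| = 79.5 − 14.1136 + 0 = 65.39.

65.39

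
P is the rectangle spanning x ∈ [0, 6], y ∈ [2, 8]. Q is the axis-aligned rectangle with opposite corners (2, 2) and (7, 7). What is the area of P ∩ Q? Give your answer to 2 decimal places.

|P∩Q|: x∈[2,6], y∈[2,7] → 4·5 = 20.

20.00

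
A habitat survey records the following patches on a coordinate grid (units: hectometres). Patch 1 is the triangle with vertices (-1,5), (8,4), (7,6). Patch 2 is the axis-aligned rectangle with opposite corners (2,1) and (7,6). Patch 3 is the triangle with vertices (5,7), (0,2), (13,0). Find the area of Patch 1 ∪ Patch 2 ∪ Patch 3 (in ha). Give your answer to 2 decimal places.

42.69

By inclusion–exclusion:
Individual areas: |Patch 1| = 8.5, |Patch 2| = 25, |Patch 3| = 37.5.
|Patch 1∩Patch 2| = 6.4931.
|Patch 1∩Patch 3| = 6.0259.
|Patch 2∩Patch 3| = 21.1209.
|Patch 1∩Patch 2∩Patch 3| = 5.3314.
|Patch 1 ∪ Patch 2 ∪ Patch 3| = 71 − 33.6398 + 5.3314 = 42.69.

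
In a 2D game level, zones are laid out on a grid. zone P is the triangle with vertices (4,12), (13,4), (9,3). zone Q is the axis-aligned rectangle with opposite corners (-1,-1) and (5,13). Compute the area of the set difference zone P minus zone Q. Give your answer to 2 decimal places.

|zone P| = 20.5, |zone P∩zone Q| = 0.4556.
|zone P ∖ zone Q| = |zone P| − |zone P∩zone Q| = 20.5 − 0.4556 = 20.04.

20.04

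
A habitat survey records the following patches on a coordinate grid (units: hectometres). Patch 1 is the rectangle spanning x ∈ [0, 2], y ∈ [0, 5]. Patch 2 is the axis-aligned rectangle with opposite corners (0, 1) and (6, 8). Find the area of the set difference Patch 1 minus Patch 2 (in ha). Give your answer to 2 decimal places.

2.00

|Patch 1∩Patch 2|: x∈[0,2], y∈[1,5] → 2·4 = 8.
|Patch 1| = 10.
|Patch 1 ∖ Patch 2| = |Patch 1| − |Patch 1∩Patch 2| = 10 − 8 = 2.00.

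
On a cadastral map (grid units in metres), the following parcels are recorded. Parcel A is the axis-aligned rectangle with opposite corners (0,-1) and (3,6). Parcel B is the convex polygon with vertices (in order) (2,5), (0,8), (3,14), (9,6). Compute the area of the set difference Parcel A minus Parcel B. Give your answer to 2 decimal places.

|Parcel A| = 21, |Parcel A∩Parcel B| = 1.2619.
|Parcel A ∖ Parcel B| = |Parcel A| − |Parcel A∩Parcel B| = 21 − 1.2619 = 19.74.

19.74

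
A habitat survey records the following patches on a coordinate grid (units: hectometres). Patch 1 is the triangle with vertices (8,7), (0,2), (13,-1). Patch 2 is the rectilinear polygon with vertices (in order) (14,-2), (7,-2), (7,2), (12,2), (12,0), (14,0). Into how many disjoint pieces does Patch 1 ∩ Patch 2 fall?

Patch 1 ∩ Patch 2 is a single connected region.

1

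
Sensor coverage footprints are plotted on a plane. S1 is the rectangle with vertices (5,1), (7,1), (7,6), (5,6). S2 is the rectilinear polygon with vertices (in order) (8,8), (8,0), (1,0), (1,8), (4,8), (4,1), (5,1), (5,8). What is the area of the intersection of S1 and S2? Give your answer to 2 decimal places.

10.00

The intersection is the polygon with vertices (7,6), (7,1), (5,1), (5,6).
By the shoelace formula its area is 10.00.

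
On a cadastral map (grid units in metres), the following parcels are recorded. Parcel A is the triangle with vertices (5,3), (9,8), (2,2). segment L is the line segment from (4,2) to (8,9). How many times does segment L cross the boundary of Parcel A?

The segment meets the boundary at (5.92,5.36), (4.471,2.824).

2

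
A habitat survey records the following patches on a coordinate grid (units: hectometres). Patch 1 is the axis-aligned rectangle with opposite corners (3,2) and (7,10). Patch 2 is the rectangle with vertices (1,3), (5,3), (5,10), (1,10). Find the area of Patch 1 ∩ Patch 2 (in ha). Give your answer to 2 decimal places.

14.00

|Patch 1∩Patch 2|: x∈[3,5], y∈[3,10] → 2·7 = 14.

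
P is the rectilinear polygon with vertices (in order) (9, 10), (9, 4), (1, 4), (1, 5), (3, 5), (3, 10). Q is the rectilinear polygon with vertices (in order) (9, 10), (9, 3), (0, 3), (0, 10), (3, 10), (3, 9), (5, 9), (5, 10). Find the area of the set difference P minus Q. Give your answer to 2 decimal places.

|P| = 38, |P∩Q| = 36.
|P ∖ Q| = |P| − |P∩Q| = 38 − 36 = 2.00.

2.00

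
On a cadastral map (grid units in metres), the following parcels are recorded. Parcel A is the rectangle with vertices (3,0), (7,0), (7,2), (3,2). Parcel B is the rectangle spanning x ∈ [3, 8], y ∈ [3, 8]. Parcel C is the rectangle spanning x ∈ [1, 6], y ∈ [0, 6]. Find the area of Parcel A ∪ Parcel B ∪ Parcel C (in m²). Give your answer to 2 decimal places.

By inclusion–exclusion:
Individual areas: |Parcel A| = 8, |Parcel B| = 25, |Parcel C| = 30.
|Parcel A∩Parcel B| = 0 (no overlap).
|Parcel A∩Parcel C|: x∈[3,6], y∈[0,2] → 3·2 = 6.
|Parcel B∩Parcel C|: x∈[3,6], y∈[3,6] → 3·3 = 9.
|Parcel A∩Parcel B∩Parcel C| = 0.
|Parcel A ∪ Parcel B ∪ Parcel C| = 63 − 15 + 0 = 48.00.

48.00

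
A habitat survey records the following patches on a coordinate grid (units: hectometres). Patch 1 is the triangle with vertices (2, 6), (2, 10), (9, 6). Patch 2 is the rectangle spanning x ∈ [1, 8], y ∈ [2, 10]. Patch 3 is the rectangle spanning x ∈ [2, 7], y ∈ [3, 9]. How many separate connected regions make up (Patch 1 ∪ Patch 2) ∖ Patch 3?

1

(Patch 1 ∪ Patch 2) ∖ Patch 3 is a single connected region.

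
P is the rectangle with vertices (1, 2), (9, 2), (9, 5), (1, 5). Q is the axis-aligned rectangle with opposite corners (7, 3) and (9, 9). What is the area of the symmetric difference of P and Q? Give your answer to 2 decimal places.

28.00

|P∩Q|: x∈[7,9], y∈[3,5] → 2·2 = 4.
|P △ Q| = |P| + |Q| − 2·|P∩Q| = 24 + 12 − 8 = 28.00.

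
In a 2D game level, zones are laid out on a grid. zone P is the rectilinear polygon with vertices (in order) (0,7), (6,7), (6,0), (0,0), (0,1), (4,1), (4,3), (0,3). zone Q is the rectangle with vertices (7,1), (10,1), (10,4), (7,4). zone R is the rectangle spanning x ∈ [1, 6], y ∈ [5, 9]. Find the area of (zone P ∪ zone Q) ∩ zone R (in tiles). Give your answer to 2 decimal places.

10.00

The region (zone P ∪ zone Q) ∩ zone R is the polygon with vertices (6,7), (6,5), (1,5), (1,7).
By the shoelace formula its area is 10.00.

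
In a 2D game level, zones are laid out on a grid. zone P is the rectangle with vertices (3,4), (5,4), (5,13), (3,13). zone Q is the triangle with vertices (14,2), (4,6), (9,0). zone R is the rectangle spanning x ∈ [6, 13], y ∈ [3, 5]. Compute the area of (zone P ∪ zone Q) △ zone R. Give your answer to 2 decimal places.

39.90

|zone P ∪ zone Q| = 37.6.
|(zone P ∪ zone Q) ∩ zone R| = 5.85.
|(zone P ∪ zone Q) △ zone R| = 37.6 + 14 − 11.7 = 39.90.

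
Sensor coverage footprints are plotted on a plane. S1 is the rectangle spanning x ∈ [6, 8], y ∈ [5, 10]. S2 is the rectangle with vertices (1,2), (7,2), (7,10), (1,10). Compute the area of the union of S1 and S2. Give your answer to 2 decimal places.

By inclusion–exclusion:
Individual areas: |S1| = 10, |S2| = 48.
|S1∩S2|: x∈[6,7], y∈[5,10] → 1·5 = 5.
|S1 ∪ S2| = 58 − 5 = 53.00.

53.00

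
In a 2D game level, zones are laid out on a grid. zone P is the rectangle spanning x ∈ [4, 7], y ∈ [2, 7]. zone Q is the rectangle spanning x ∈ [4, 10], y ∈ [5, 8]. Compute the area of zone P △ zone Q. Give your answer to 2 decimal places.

|zone P∩zone Q|: x∈[4,7], y∈[5,7] → 3·2 = 6.
|zone P △ zone Q| = |zone P| + |zone Q| − 2·|zone P∩zone Q| = 15 + 18 − 12 = 21.00.

21.00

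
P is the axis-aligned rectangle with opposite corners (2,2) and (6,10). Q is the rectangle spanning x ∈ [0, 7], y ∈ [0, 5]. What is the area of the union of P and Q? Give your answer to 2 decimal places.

55.00

By inclusion–exclusion:
Individual areas: |P| = 32, |Q| = 35.
|P∩Q|: x∈[2,6], y∈[2,5] → 4·3 = 12.
|P ∪ Q| = 67 − 12 = 55.00.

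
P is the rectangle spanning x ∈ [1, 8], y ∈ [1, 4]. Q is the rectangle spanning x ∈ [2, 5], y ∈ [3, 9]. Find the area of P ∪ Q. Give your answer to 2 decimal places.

By inclusion–exclusion:
Individual areas: |P| = 21, |Q| = 18.
|P∩Q|: x∈[2,5], y∈[3,4] → 3·1 = 3.
|P ∪ Q| = 39 − 3 = 36.00.

36.00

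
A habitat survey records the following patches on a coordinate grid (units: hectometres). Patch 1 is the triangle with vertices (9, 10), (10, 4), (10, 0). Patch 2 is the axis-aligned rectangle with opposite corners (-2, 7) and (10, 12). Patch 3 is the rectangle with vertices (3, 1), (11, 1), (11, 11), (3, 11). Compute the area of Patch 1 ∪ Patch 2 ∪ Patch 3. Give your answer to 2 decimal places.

112.05

By inclusion–exclusion:
Individual areas: |Patch 1| = 2, |Patch 2| = 60, |Patch 3| = 80.
|Patch 1∩Patch 2| = 0.3.
|Patch 1∩Patch 3| = 1.95.
|Patch 2∩Patch 3|: x∈[3,10], y∈[7,11] → 7·4 = 28.
|Patch 1∩Patch 2∩Patch 3| = 0.3.
|Patch 1 ∪ Patch 2 ∪ Patch 3| = 142 − 30.25 + 0.3 = 112.05.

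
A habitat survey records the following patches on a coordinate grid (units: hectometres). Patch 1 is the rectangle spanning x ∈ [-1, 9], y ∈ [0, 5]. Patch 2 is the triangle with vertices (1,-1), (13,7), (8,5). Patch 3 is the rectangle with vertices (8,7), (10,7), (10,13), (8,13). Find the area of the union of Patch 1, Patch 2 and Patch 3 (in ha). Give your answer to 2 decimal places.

64.50

By inclusion–exclusion:
Individual areas: |Patch 1| = 50, |Patch 2| = 8, |Patch 3| = 12.
|Patch 1∩Patch 2| = 5.5.
|Patch 1∩Patch 3| = 0 (no overlap).
|Patch 2∩Patch 3| = 0.
|Patch 1∩Patch 2∩Patch 3| = 0.
|Patch 1 ∪ Patch 2 ∪ Patch 3| = 70 − 5.5 + 0 = 64.50.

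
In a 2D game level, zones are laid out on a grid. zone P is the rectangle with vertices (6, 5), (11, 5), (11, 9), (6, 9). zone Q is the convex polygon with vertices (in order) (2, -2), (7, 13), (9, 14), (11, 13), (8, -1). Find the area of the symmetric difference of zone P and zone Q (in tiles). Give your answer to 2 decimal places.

62.79

|zone P| = 20, |zone Q| = 72.5, |zone P∩zone Q| = 14.8571.
|zone P △ zone Q| = |zone P| + |zone Q| − 2·|zone P∩zone Q| = 20 + 72.5 − 29.7143 = 62.79.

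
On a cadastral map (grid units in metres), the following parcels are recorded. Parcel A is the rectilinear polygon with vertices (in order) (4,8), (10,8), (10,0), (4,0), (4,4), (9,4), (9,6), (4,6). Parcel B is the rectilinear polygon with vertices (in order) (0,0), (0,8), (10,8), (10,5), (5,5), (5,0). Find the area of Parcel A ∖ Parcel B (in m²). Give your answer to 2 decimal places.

21.00

|Parcel A| = 38, |Parcel A∩Parcel B| = 17.
|Parcel A ∖ Parcel B| = |Parcel A| − |Parcel A∩Parcel B| = 38 − 17 = 21.00.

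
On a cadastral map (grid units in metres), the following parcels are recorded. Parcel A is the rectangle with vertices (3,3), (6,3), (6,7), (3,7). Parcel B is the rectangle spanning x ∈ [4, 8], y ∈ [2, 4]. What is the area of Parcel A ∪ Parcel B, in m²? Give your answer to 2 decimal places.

18.00

By inclusion–exclusion:
Individual areas: |Parcel A| = 12, |Parcel B| = 8.
|Parcel A∩Parcel B|: x∈[4,6], y∈[3,4] → 2·1 = 2.
|Parcel A ∪ Parcel B| = 20 − 2 = 18.00.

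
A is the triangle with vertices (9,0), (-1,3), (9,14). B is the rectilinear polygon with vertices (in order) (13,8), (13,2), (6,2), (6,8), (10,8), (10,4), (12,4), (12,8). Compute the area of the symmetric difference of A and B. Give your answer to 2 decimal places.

|A| = 70, |B| = 34, |A∩B| = 18.
|A △ B| = |A| + |B| − 2·|A∩B| = 70 + 34 − 36 = 68.00.

68.00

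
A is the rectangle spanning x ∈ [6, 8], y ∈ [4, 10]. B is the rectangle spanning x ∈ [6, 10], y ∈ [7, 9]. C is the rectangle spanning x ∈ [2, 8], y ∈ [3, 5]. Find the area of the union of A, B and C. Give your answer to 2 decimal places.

26.00

By inclusion–exclusion:
Individual areas: |A| = 12, |B| = 8, |C| = 12.
|A∩B|: x∈[6,8], y∈[7,9] → 2·2 = 4.
|A∩C|: x∈[6,8], y∈[4,5] → 2·1 = 2.
|B∩C| = 0 (no overlap).
|A∩B∩C| = 0.
|A ∪ B ∪ C| = 32 − 6 + 0 = 26.00.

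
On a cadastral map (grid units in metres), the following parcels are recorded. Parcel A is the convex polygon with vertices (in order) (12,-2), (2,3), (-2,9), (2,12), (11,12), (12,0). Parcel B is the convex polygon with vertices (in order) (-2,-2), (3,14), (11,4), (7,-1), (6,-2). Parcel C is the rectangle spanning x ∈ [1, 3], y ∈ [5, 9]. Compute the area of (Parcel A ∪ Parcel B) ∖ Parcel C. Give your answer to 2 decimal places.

159.25

|Parcel A ∪ Parcel B| = 167.2455.
|(Parcel A ∪ Parcel B) ∩ Parcel C| = 8.
|(Parcel A ∪ Parcel B) ∖ Parcel C| = 167.2455 − 8 = 159.25.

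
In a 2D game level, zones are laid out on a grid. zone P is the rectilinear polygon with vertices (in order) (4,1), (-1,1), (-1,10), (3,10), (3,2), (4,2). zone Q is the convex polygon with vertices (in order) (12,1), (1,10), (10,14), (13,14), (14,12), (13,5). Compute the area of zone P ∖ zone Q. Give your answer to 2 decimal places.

35.36

|zone P| = 37, |zone P∩zone Q| = 1.6364.
|zone P ∖ zone Q| = |zone P| − |zone P∩zone Q| = 37 − 1.6364 = 35.36.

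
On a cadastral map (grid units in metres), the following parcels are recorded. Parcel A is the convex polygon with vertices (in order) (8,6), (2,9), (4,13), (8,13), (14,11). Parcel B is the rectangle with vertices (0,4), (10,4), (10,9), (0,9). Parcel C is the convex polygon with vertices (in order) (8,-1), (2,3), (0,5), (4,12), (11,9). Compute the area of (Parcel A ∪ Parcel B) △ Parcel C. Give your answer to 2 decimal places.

|Parcel A ∪ Parcel B| = 86.6667.
|(Parcel A ∪ Parcel B) ∩ Parcel C| = 58.45.
|(Parcel A ∪ Parcel B) △ Parcel C| = 86.6667 + 81.5 − 116.9 = 51.27.

51.27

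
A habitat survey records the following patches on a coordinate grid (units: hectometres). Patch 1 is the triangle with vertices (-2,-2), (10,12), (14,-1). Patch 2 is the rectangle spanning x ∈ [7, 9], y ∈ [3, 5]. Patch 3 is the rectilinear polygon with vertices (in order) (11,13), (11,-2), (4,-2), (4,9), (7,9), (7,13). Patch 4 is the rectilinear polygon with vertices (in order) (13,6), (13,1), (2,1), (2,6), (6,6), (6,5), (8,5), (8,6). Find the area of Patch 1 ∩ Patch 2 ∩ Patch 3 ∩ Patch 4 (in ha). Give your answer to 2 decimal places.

4.00

The intersection is the polygon with vertices (8,5), (9,5), (9,3), (7,3), (7,5).
By the shoelace formula its area is 4.00.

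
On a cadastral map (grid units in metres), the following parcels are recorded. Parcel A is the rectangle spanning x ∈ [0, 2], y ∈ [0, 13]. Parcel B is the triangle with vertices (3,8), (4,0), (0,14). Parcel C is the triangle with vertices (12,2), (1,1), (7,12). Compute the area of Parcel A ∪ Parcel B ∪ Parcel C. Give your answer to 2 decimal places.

By inclusion–exclusion:
Individual areas: |Parcel A| = 26, |Parcel B| = 9, |Parcel C| = 57.5.
|Parcel A∩Parcel B| = 2.8929.
|Parcel A∩Parcel C| = 0.8712.
|Parcel B∩Parcel C| = 1.6872.
|Parcel A∩Parcel B∩Parcel C| = 0.
|Parcel A ∪ Parcel B ∪ Parcel C| = 92.5 − 5.4513 + 0 = 87.05.

87.05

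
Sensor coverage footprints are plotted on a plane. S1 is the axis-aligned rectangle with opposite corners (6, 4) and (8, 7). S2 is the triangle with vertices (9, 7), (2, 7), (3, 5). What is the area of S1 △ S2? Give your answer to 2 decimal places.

10.33

|S1| = 6, |S2| = 7, |S1∩S2| = 1.3333.
|S1 △ S2| = |S1| + |S2| − 2·|S1∩S2| = 6 + 7 − 2.6667 = 10.33.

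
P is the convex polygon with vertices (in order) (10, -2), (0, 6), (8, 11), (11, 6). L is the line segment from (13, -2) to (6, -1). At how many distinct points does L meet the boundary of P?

The segment meets the boundary at (9.348,-1.478), (10.053,-1.579).

2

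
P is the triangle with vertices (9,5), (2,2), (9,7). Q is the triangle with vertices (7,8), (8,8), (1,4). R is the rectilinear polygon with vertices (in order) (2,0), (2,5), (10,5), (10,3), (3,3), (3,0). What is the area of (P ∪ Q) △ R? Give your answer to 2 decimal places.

20.09

|P ∪ Q| = 9.
|(P ∪ Q) ∩ R| = 3.9536.
|(P ∪ Q) △ R| = 9 + 19 − 7.9071 = 20.09.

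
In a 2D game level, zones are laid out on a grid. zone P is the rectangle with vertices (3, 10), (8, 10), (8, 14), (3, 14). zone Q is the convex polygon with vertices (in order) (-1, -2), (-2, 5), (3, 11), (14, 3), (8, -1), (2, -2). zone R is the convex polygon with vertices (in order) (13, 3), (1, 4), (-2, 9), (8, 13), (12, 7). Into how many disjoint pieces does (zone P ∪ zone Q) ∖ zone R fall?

2

(zone P ∪ zone Q) ∖ zone R splits into 2 disjoint pieces (area 10, area 69.6537).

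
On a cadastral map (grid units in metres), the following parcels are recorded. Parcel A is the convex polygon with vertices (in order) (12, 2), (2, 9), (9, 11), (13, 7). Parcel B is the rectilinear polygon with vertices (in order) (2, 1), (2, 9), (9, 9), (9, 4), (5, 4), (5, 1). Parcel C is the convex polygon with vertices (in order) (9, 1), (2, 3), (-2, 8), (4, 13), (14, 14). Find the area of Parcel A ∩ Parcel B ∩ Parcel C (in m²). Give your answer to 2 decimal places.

The intersection is the polygon with vertices (9,9), (9,4.1), (2,9).
By the shoelace formula its area is 17.15.

17.15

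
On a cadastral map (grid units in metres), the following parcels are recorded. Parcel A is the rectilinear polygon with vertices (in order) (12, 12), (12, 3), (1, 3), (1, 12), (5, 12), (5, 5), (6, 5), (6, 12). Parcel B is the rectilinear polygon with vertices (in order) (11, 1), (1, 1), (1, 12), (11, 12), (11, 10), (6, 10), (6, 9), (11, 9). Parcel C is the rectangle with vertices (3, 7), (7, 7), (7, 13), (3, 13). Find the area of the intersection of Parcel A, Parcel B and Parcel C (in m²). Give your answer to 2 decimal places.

14.00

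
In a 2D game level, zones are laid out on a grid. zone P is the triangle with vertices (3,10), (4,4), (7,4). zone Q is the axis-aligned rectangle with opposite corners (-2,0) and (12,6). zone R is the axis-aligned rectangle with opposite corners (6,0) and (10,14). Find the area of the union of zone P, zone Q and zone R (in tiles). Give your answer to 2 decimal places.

By inclusion–exclusion:
Individual areas: |zone P| = 9, |zone Q| = 84, |zone R| = 56.
|zone P∩zone Q| = 5.
|zone P∩zone R| = 0.75.
|zone Q∩zone R|: x∈[6,10], y∈[0,6] → 4·6 = 24.
|zone P∩zone Q∩zone R| = 0.75.
|zone P ∪ zone Q ∪ zone R| = 149 − 29.75 + 0.75 = 120.00.

120.00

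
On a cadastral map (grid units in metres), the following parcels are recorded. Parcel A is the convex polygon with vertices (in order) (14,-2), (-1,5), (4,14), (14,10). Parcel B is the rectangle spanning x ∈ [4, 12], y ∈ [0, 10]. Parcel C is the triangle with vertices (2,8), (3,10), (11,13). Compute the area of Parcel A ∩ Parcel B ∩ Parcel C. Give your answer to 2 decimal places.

The intersection is the polygon with vertices (4,10), (5.6,10), (4,9.111).
By the shoelace formula its area is 0.71.

0.71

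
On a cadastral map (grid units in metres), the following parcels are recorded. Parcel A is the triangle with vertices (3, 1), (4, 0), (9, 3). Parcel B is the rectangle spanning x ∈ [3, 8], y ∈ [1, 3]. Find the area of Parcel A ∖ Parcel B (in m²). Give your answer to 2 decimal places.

1.47

|Parcel A| = 4, |Parcel A∩Parcel B| = 2.5333.
|Parcel A ∖ Parcel B| = |Parcel A| − |Parcel A∩Parcel B| = 4 − 2.5333 = 1.47.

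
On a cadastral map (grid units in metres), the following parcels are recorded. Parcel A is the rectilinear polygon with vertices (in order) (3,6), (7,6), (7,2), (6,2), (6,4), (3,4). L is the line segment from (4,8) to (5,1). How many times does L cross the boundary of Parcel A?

The segment meets the boundary at (4.571,4), (4.286,6).

2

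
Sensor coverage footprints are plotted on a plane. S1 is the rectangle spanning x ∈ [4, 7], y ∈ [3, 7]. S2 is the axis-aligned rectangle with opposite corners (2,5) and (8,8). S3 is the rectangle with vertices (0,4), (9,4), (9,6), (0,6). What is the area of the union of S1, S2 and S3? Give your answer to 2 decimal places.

33.00

By inclusion–exclusion:
Individual areas: |S1| = 12, |S2| = 18, |S3| = 18.
|S1∩S2|: x∈[4,7], y∈[5,7] → 3·2 = 6.
|S1∩S3|: x∈[4,7], y∈[4,6] → 3·2 = 6.
|S2∩S3|: x∈[2,8], y∈[5,6] → 6·1 = 6.
|S1∩S2∩S3| = 3.
|S1 ∪ S2 ∪ S3| = 48 − 18 + 3 = 33.00.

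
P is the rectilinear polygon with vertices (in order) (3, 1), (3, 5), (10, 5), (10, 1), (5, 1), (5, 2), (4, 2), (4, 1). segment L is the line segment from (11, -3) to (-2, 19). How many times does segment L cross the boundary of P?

The segment meets the boundary at (6.273,5), (8.636,1).

2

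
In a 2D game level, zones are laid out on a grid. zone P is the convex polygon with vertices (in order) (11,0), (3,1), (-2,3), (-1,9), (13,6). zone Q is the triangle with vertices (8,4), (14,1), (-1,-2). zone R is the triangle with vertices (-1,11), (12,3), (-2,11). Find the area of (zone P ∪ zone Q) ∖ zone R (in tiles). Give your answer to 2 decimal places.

102.81

|zone P ∪ zone Q| = 104.395.
|(zone P ∪ zone Q) ∩ zone R| = 1.5851.
|(zone P ∪ zone Q) ∖ zone R| = 104.395 − 1.5851 = 102.81.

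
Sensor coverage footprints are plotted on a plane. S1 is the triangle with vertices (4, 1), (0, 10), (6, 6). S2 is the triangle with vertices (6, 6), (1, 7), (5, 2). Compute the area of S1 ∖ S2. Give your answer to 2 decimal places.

|S1| = 19, |S1∩S2| = 9.3059.
|S1 ∖ S2| = |S1| − |S1∩S2| = 19 − 9.3059 = 9.69.

9.69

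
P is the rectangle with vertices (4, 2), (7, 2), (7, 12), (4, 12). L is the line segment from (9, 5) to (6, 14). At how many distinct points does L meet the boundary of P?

The segment meets the boundary at (6.667,12), (7,11).

2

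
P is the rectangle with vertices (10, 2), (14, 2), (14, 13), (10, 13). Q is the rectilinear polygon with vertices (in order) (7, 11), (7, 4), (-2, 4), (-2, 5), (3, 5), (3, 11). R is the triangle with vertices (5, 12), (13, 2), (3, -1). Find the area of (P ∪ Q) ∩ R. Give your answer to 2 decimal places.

|P ∪ Q| = 77.
|(P ∪ Q) ∩ R| = 23.57.

23.57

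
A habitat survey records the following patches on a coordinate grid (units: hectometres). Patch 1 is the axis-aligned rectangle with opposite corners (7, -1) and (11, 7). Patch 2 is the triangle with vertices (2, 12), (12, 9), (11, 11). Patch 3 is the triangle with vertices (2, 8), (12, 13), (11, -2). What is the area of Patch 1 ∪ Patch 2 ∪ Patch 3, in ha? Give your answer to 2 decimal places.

80.98

By inclusion–exclusion:
Individual areas: |Patch 1| = 32, |Patch 2| = 8.5, |Patch 3| = 72.5.
|Patch 1∩Patch 2| = 0.
|Patch 1∩Patch 3| = 26.6611.
|Patch 2∩Patch 3| = 5.3568.
|Patch 1∩Patch 2∩Patch 3| = 0.
|Patch 1 ∪ Patch 2 ∪ Patch 3| = 113 − 32.0179 + 0 = 80.98.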